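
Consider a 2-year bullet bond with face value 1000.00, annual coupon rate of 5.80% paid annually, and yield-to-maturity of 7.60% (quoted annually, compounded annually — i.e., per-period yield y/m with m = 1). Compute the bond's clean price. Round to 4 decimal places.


Answer: Price = 967.7243

Derivation:
Coupon per period c = face * coupon_rate / m = 58.000000
Periods per year m = 1; per-period yield y/m = 0.076000
Number of cashflows N = 2
Cashflows (t years, CF_t, discount factor 1/(1+y/m)^(m*t), PV):
  t = 1.0000: CF_t = 58.000000, DF = 0.929368, PV = 53.903346
  t = 2.0000: CF_t = 1058.000000, DF = 0.863725, PV = 913.820981
Price P = sum_t PV_t = 967.724327


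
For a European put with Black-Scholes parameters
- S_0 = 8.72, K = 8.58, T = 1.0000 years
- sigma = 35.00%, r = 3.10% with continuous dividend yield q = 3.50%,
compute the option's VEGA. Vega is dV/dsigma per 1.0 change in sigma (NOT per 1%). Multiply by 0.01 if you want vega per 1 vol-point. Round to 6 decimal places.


d1 = 0.2098152126; d2 = -0.1401847874
phi(d1) = 0.3902570147; exp(-qT) = 0.9656054163; exp(-rT) = 0.9694755731
Vega = S * exp(-qT) * phi(d1) * sqrt(T) = 8.7200 * 0.9656054163 * 0.3902570147 * 1.0000000000 = 3.285995

Answer: Vega = 3.285995


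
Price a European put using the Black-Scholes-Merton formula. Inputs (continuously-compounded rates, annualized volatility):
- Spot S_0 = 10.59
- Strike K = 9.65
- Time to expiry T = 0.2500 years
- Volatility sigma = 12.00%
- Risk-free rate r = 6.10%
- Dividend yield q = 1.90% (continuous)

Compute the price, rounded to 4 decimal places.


d1 = (ln(S/K) + (r - q + 0.5*sigma^2) * T) / (sigma * sqrt(T)) = 1.75420407
d2 = d1 - sigma * sqrt(T) = 1.69420407
exp(-rT) = 0.98486569; exp(-qT) = 0.99526126
P = K * exp(-rT) * N(-d2) - S_0 * exp(-qT) * N(-d1)
N(-d1) = 0.03969777; N(-d2) = 0.04511326
P = 9.6500 * 0.98486569 * 0.04511326 - 10.5900 * 0.99526126 * 0.03969777 = 0.0103

Answer: Price = 0.0103


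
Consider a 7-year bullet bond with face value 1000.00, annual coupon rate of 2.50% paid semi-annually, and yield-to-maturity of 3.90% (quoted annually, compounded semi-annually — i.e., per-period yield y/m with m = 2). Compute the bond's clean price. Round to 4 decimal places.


Answer: Price = 914.9573

Derivation:
Coupon per period c = face * coupon_rate / m = 12.500000
Periods per year m = 2; per-period yield y/m = 0.019500
Number of cashflows N = 14
Cashflows (t years, CF_t, discount factor 1/(1+y/m)^(m*t), PV):
  t = 0.5000: CF_t = 12.500000, DF = 0.980873, PV = 12.260912
  t = 1.0000: CF_t = 12.500000, DF = 0.962112, PV = 12.026397
  t = 1.5000: CF_t = 12.500000, DF = 0.943709, PV = 11.796368
  t = 2.0000: CF_t = 12.500000, DF = 0.925659, PV = 11.570739
  t = 2.5000: CF_t = 12.500000, DF = 0.907954, PV = 11.349425
  t = 3.0000: CF_t = 12.500000, DF = 0.890588, PV = 11.132344
  t = 3.5000: CF_t = 12.500000, DF = 0.873553, PV = 10.919416
  t = 4.0000: CF_t = 12.500000, DF = 0.856845, PV = 10.710560
  t = 4.5000: CF_t = 12.500000, DF = 0.840456, PV = 10.505699
  t = 5.0000: CF_t = 12.500000, DF = 0.824380, PV = 10.304756
  t = 5.5000: CF_t = 12.500000, DF = 0.808613, PV = 10.107657
  t = 6.0000: CF_t = 12.500000, DF = 0.793146, PV = 9.914327
  t = 6.5000: CF_t = 12.500000, DF = 0.777976, PV = 9.724696
  t = 7.0000: CF_t = 1012.500000, DF = 0.763095, PV = 772.633991
Price P = sum_t PV_t = 914.957287


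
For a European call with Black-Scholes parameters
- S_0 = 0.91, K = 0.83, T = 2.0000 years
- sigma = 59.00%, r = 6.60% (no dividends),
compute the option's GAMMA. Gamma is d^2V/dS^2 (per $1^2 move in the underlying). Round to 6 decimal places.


d1 = 0.6856765304; d2 = -0.1487094714
phi(d1) = 0.3153681207; exp(-qT) = 1.0000000000; exp(-rT) = 0.8763409951
Gamma = exp(-qT) * phi(d1) / (S * sigma * sqrt(T)) = 1.0000000000 * 0.3153681207 / (0.9100 * 0.5900 * 1.4142135624) = 0.415345

Answer: Gamma = 0.415345


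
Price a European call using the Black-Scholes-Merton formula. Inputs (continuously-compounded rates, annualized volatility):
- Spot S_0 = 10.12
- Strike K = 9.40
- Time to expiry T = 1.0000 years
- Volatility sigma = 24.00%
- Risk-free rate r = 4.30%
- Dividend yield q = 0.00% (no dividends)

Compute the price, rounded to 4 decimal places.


Answer: Price = 1.5766

Derivation:
d1 = (ln(S/K) + (r - q + 0.5*sigma^2) * T) / (sigma * sqrt(T)) = 0.60668323
d2 = d1 - sigma * sqrt(T) = 0.36668323
exp(-rT) = 0.95791139; exp(-qT) = 1.00000000
C = S_0 * exp(-qT) * N(d1) - K * exp(-rT) * N(d2)
N(d1) = 0.72796942; N(d2) = 0.64307234
C = 10.1200 * 1.00000000 * 0.72796942 - 9.4000 * 0.95791139 * 0.64307234 = 1.5766


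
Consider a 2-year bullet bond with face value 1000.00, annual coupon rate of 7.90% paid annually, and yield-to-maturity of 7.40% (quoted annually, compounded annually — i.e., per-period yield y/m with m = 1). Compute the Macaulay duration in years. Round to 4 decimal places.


Answer: Macaulay duration = 1.9271 years

Derivation:
Coupon per period c = face * coupon_rate / m = 79.000000
Periods per year m = 1; per-period yield y/m = 0.074000
Number of cashflows N = 2
Cashflows (t years, CF_t, discount factor 1/(1+y/m)^(m*t), PV):
  t = 1.0000: CF_t = 79.000000, DF = 0.931099, PV = 73.556797
  t = 2.0000: CF_t = 1079.000000, DF = 0.866945, PV = 935.433420
Price P = sum_t PV_t = 1008.990217
Macaulay numerator sum_t t * PV_t:
  t * PV_t at t = 1.0000: 73.556797
  t * PV_t at t = 2.0000: 1870.866841
Macaulay duration D = (sum_t t * PV_t) / P = 1944.423638 / 1008.990217 = 1.927099


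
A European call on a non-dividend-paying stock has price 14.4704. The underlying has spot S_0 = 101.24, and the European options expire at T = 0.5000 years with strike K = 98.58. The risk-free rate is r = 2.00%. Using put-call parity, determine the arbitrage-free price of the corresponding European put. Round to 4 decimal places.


Answer: Put price = 10.8295

Derivation:
Put-call parity: C - P = S_0 * exp(-qT) - K * exp(-rT).
S_0 * exp(-qT) = 101.2400 * 1.00000000 = 101.24000000
K * exp(-rT) = 98.5800 * 0.99004983 = 97.59911261
P = C - S*exp(-qT) + K*exp(-rT)
P = 14.4704 - 101.24000000 + 97.59911261 = 10.8295


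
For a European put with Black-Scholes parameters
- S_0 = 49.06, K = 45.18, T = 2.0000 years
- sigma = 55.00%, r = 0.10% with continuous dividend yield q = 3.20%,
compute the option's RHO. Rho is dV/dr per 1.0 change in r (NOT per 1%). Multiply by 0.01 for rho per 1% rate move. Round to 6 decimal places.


d1 = 0.4151224994; d2 = -0.3626949599
phi(d1) = 0.3660073448; exp(-qT) = 0.9380049995; exp(-rT) = 0.9980019987
N(-d2) = 0.6415836174
Rho = -K*T*exp(-rT)*N(-d2) = -45.1800 * 2.0000 * 0.9980019987 * 0.6415836174 = -57.857665

Answer: Rho = -57.857665


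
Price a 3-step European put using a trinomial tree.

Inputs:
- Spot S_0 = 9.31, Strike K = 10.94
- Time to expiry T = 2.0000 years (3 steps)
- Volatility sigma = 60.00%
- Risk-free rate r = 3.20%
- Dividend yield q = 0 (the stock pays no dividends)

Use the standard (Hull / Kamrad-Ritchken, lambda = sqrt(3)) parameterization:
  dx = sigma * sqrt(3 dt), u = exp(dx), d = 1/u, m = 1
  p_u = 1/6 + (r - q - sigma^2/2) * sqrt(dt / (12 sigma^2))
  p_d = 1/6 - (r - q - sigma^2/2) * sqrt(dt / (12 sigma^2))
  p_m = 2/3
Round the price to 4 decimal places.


Answer: Price = V(0,0) = 3.6493

Derivation:
dt = T/N = 0.666667; dx = sigma*sqrt(3*dt) = 0.848528
u = exp(dx) = 2.336206; d = 1/u = 0.428044
p_u = 0.108527, p_m = 0.666667, p_d = 0.224807
Discount per step: exp(-r*dt) = 0.978893
Stock lattice S(k, j) with j the centered position index:
  k=0: S(0,+0) = 9.3100
  k=1: S(1,-1) = 3.9851; S(1,+0) = 9.3100; S(1,+1) = 21.7501
  k=2: S(2,-2) = 1.7058; S(2,-1) = 3.9851; S(2,+0) = 9.3100; S(2,+1) = 21.7501; S(2,+2) = 50.8127
  k=3: S(3,-3) = 0.7302; S(3,-2) = 1.7058; S(3,-1) = 3.9851; S(3,+0) = 9.3100; S(3,+1) = 21.7501; S(3,+2) = 50.8127; S(3,+3) = 118.7088
Terminal payoffs V(N, j) = max(K - S_T, 0):
  V(3,-3) = 10.209843; V(3,-2) = 9.234202; V(3,-1) = 6.954906; V(3,+0) = 1.630000; V(3,+1) = 0.000000; V(3,+2) = 0.000000; V(3,+3) = 0.000000
Backward induction: V(k, j) = exp(-r*dt) * [p_u * V(k+1, j+1) + p_m * V(k+1, j) + p_d * V(k+1, j-1)]
  V(2,-2) = exp(-r*dt) * [p_u*6.954906 + p_m*9.234202 + p_d*10.209843] = 9.011850
  V(2,-1) = exp(-r*dt) * [p_u*1.630000 + p_m*6.954906 + p_d*9.234202] = 6.743994
  V(2,+0) = exp(-r*dt) * [p_u*0.000000 + p_m*1.630000 + p_d*6.954906] = 2.594237
  V(2,+1) = exp(-r*dt) * [p_u*0.000000 + p_m*0.000000 + p_d*1.630000] = 0.358700
  V(2,+2) = exp(-r*dt) * [p_u*0.000000 + p_m*0.000000 + p_d*0.000000] = 0.000000
  V(1,-1) = exp(-r*dt) * [p_u*2.594237 + p_m*6.743994 + p_d*9.011850] = 6.659860
  V(1,+0) = exp(-r*dt) * [p_u*0.358700 + p_m*2.594237 + p_d*6.743994] = 3.215186
  V(1,+1) = exp(-r*dt) * [p_u*0.000000 + p_m*0.358700 + p_d*2.594237] = 0.804978
  V(0,+0) = exp(-r*dt) * [p_u*0.804978 + p_m*3.215186 + p_d*6.659860] = 3.649311


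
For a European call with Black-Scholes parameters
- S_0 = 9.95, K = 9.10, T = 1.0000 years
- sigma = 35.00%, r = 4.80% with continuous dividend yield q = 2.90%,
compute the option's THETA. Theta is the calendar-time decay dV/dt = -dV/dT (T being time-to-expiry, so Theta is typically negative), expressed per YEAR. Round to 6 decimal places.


Answer: Theta = -0.638243

Derivation:
d1 = 0.4844232504; d2 = 0.1344232504
phi(d1) = 0.3547750061; exp(-qT) = 0.9714164645; exp(-rT) = 0.9531337871
Theta = -S*exp(-qT)*phi(d1)*sigma/(2*sqrt(T)) - r*K*exp(-rT)*N(d2) + q*S*exp(-qT)*N(d1)
N(d1) = 0.6859572395; N(d2) = 0.5534660513; sqrt(T) = 1.0000000000
Term 1 = -9.9500 * 0.9714164645 * 0.3547750061 * 0.3500 / (2 * 1.0000000000) = -0.6000944437
Term 2 = -0.0480 * 9.1000 * 0.9531337871 * 0.5534660513 = -0.2304238781
Term 3 = 0.0290 * 9.9500 * 0.9714164645 * 0.6859572395 = 0.1922753376
Theta = -0.6000944437 + (-0.2304238781) + (0.1922753376) = -0.638243


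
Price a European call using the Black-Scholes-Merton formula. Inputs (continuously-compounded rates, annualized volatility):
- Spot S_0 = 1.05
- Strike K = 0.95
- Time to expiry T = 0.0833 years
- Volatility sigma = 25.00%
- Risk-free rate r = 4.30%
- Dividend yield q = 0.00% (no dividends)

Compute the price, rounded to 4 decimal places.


Answer: Price = 0.1058

Derivation:
d1 = (ln(S/K) + (r - q + 0.5*sigma^2) * T) / (sigma * sqrt(T)) = 1.47279389
d2 = d1 - sigma * sqrt(T) = 1.40063954
exp(-rT) = 0.99642451; exp(-qT) = 1.00000000
C = S_0 * exp(-qT) * N(d1) - K * exp(-rT) * N(d2)
N(d1) = 0.92959669; N(d2) = 0.91933905
C = 1.0500 * 1.00000000 * 0.92959669 - 0.9500 * 0.99642451 * 0.91933905 = 0.1058


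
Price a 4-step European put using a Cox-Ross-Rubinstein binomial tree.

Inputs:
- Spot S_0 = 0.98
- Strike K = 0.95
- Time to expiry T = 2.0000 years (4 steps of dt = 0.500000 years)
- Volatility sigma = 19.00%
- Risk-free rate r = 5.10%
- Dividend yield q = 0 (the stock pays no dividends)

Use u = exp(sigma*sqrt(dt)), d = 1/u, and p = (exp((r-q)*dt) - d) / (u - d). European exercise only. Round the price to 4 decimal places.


Answer: Price = V(0,0) = 0.0467

Derivation:
dt = T/N = 0.500000
u = exp(sigma*sqrt(dt)) = 1.143793; d = 1/u = 0.874284
p = (exp((r-q)*dt) - d) / (u - d) = 0.562296
Discount per step: exp(-r*dt) = 0.974822
Stock lattice S(k, i) with i counting down-moves:
  k=0: S(0,0) = 0.9800
  k=1: S(1,0) = 1.1209; S(1,1) = 0.8568
  k=2: S(2,0) = 1.2821; S(2,1) = 0.9800; S(2,2) = 0.7491
  k=3: S(3,0) = 1.4665; S(3,1) = 1.1209; S(3,2) = 0.8568; S(3,3) = 0.6549
  k=4: S(4,0) = 1.6773; S(4,1) = 1.2821; S(4,2) = 0.9800; S(4,3) = 0.7491; S(4,4) = 0.5726
Terminal payoffs V(N, i) = max(K - S_T, 0):
  V(4,0) = 0.000000; V(4,1) = 0.000000; V(4,2) = 0.000000; V(4,3) = 0.200915; V(4,4) = 0.377421
Backward induction: V(k, i) = exp(-r*dt) * [p * V(k+1, i) + (1-p) * V(k+1, i+1)].
  V(3,0) = exp(-r*dt) * [p*0.000000 + (1-p)*0.000000] = 0.000000
  V(3,1) = exp(-r*dt) * [p*0.000000 + (1-p)*0.000000] = 0.000000
  V(3,2) = exp(-r*dt) * [p*0.000000 + (1-p)*0.200915] = 0.085727
  V(3,3) = exp(-r*dt) * [p*0.200915 + (1-p)*0.377421] = 0.271169
  V(2,0) = exp(-r*dt) * [p*0.000000 + (1-p)*0.000000] = 0.000000
  V(2,1) = exp(-r*dt) * [p*0.000000 + (1-p)*0.085727] = 0.036578
  V(2,2) = exp(-r*dt) * [p*0.085727 + (1-p)*0.271169] = 0.162694
  V(1,0) = exp(-r*dt) * [p*0.000000 + (1-p)*0.036578] = 0.015607
  V(1,1) = exp(-r*dt) * [p*0.036578 + (1-p)*0.162694] = 0.089469
  V(0,0) = exp(-r*dt) * [p*0.015607 + (1-p)*0.089469] = 0.046730


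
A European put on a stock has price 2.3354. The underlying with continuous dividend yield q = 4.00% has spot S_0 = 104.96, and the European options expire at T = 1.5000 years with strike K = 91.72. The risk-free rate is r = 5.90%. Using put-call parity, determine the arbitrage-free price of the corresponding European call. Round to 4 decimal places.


Put-call parity: C - P = S_0 * exp(-qT) - K * exp(-rT).
S_0 * exp(-qT) = 104.9600 * 0.94176453 = 98.84760545
K * exp(-rT) = 91.7200 * 0.91530311 = 83.95160132
C = P + S*exp(-qT) - K*exp(-rT)
C = 2.3354 + 98.84760545 - 83.95160132 = 17.2314

Answer: Call price = 17.2314


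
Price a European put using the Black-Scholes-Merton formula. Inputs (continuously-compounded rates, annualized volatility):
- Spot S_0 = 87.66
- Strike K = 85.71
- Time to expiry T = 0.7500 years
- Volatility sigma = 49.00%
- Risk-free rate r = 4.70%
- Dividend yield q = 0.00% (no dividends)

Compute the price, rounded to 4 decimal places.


d1 = (ln(S/K) + (r - q + 0.5*sigma^2) * T) / (sigma * sqrt(T)) = 0.34825695
d2 = d1 - sigma * sqrt(T) = -0.07609550
exp(-rT) = 0.96536405; exp(-qT) = 1.00000000
P = K * exp(-rT) * N(-d2) - S_0 * exp(-qT) * N(-d1)
N(-d1) = 0.36382361; N(-d2) = 0.53032844
P = 85.7100 * 0.96536405 * 0.53032844 - 87.6600 * 1.00000000 * 0.36382361 = 11.9873

Answer: Price = 11.9873


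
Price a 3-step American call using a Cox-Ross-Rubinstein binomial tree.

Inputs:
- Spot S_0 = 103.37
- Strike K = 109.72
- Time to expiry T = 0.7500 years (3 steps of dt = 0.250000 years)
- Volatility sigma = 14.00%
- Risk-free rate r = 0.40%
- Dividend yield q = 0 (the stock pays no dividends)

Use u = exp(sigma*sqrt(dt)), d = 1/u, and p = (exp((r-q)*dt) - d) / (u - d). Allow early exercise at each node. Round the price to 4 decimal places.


Answer: Price = V(0,0) = 2.5031

Derivation:
dt = T/N = 0.250000
u = exp(sigma*sqrt(dt)) = 1.072508; d = 1/u = 0.932394
p = (exp((r-q)*dt) - d) / (u - d) = 0.489648
Discount per step: exp(-r*dt) = 0.999000
Stock lattice S(k, i) with i counting down-moves:
  k=0: S(0,0) = 103.3700
  k=1: S(1,0) = 110.8652; S(1,1) = 96.3815
  k=2: S(2,0) = 118.9038; S(2,1) = 103.3700; S(2,2) = 89.8656
  k=3: S(3,0) = 127.5253; S(3,1) = 110.8652; S(3,2) = 96.3815; S(3,3) = 83.7901
Terminal payoffs V(N, i) = max(S_T - K, 0):
  V(3,0) = 17.805301; V(3,1) = 1.145171; V(3,2) = 0.000000; V(3,3) = 0.000000
Backward induction: V(k, i) = exp(-r*dt) * [p * V(k+1, i) + (1-p) * V(k+1, i+1)]; then take max(V_cont, immediate exercise) for American.
  V(2,0) = exp(-r*dt) * [p*17.805301 + (1-p)*1.145171] = 9.293468; exercise = 9.183803; V(2,0) = max -> 9.293468
  V(2,1) = exp(-r*dt) * [p*1.145171 + (1-p)*0.000000] = 0.560170; exercise = 0.000000; V(2,1) = max -> 0.560170
  V(2,2) = exp(-r*dt) * [p*0.000000 + (1-p)*0.000000] = 0.000000; exercise = 0.000000; V(2,2) = max -> 0.000000
  V(1,0) = exp(-r*dt) * [p*9.293468 + (1-p)*0.560170] = 4.831575; exercise = 1.145171; V(1,0) = max -> 4.831575
  V(1,1) = exp(-r*dt) * [p*0.560170 + (1-p)*0.000000] = 0.274012; exercise = 0.000000; V(1,1) = max -> 0.274012
  V(0,0) = exp(-r*dt) * [p*4.831575 + (1-p)*0.274012] = 2.503108; exercise = 0.000000; V(0,0) = max -> 2.503108


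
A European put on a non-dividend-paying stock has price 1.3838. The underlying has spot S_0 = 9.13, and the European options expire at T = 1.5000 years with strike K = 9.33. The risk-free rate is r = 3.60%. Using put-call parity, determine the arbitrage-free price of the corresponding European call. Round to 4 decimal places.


Put-call parity: C - P = S_0 * exp(-qT) - K * exp(-rT).
S_0 * exp(-qT) = 9.1300 * 1.00000000 = 9.13000000
K * exp(-rT) = 9.3300 * 0.94743211 = 8.83954155
C = P + S*exp(-qT) - K*exp(-rT)
C = 1.3838 + 9.13000000 - 8.83954155 = 1.6743

Answer: Call price = 1.6743


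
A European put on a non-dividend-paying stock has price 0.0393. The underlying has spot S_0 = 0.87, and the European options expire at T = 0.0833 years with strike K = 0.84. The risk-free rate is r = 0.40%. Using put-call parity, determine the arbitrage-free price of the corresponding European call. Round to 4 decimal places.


Answer: Call price = 0.0696

Derivation:
Put-call parity: C - P = S_0 * exp(-qT) - K * exp(-rT).
S_0 * exp(-qT) = 0.8700 * 1.00000000 = 0.87000000
K * exp(-rT) = 0.8400 * 0.99966686 = 0.83972016
C = P + S*exp(-qT) - K*exp(-rT)
C = 0.0393 + 0.87000000 - 0.83972016 = 0.0696


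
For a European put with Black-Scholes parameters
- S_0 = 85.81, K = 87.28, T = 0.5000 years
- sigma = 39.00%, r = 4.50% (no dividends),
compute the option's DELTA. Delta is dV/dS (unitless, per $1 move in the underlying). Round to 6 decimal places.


Answer: Delta = -0.437275

Derivation:
d1 = 0.1578813817; d2 = -0.1178902630
phi(d1) = 0.3940010130; exp(-qT) = 1.0000000000; exp(-rT) = 0.9777512372
N(-d1) = 0.4372751346
Delta = -exp(-qT) * N(-d1) = -1.0000000000 * 0.4372751346 = -0.437275


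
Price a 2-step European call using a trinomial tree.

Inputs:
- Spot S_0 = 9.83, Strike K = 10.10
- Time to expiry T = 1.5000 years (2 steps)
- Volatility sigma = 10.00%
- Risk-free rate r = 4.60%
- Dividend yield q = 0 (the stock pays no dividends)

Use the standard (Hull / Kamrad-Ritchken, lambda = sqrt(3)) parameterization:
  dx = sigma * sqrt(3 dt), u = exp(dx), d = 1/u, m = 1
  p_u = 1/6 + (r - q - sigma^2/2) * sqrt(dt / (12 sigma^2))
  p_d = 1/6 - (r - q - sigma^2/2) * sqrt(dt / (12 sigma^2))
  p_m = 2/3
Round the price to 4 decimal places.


dt = T/N = 0.750000; dx = sigma*sqrt(3*dt) = 0.150000
u = exp(dx) = 1.161834; d = 1/u = 0.860708
p_u = 0.269167, p_m = 0.666667, p_d = 0.064167
Discount per step: exp(-r*dt) = 0.966088
Stock lattice S(k, j) with j the centered position index:
  k=0: S(0,+0) = 9.8300
  k=1: S(1,-1) = 8.4608; S(1,+0) = 9.8300; S(1,+1) = 11.4208
  k=2: S(2,-2) = 7.2822; S(2,-1) = 8.4608; S(2,+0) = 9.8300; S(2,+1) = 11.4208; S(2,+2) = 13.2691
Terminal payoffs V(N, j) = max(S_T - K, 0):
  V(2,-2) = 0.000000; V(2,-1) = 0.000000; V(2,+0) = 0.000000; V(2,+1) = 1.320831; V(2,+2) = 3.169112
Backward induction: V(k, j) = exp(-r*dt) * [p_u * V(k+1, j+1) + p_m * V(k+1, j) + p_d * V(k+1, j-1)]
  V(1,-1) = exp(-r*dt) * [p_u*0.000000 + p_m*0.000000 + p_d*0.000000] = 0.000000
  V(1,+0) = exp(-r*dt) * [p_u*1.320831 + p_m*0.000000 + p_d*0.000000] = 0.343467
  V(1,+1) = exp(-r*dt) * [p_u*3.169112 + p_m*1.320831 + p_d*0.000000] = 1.674785
  V(0,+0) = exp(-r*dt) * [p_u*1.674785 + p_m*0.343467 + p_d*0.000000] = 0.656722

Answer: Price = V(0,0) = 0.6567


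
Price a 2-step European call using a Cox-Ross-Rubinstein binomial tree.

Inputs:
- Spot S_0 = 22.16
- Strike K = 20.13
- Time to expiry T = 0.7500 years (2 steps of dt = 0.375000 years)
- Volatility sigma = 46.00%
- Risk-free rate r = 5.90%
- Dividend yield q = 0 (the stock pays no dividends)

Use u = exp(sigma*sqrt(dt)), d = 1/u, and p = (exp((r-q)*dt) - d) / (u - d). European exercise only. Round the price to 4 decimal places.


Answer: Price = V(0,0) = 4.9267

Derivation:
dt = T/N = 0.375000
u = exp(sigma*sqrt(dt)) = 1.325370; d = 1/u = 0.754507
p = (exp((r-q)*dt) - d) / (u - d) = 0.469228
Discount per step: exp(-r*dt) = 0.978118
Stock lattice S(k, i) with i counting down-moves:
  k=0: S(0,0) = 22.1600
  k=1: S(1,0) = 29.3702; S(1,1) = 16.7199
  k=2: S(2,0) = 38.9264; S(2,1) = 22.1600; S(2,2) = 12.6152
Terminal payoffs V(N, i) = max(S_T - K, 0):
  V(2,0) = 18.796354; V(2,1) = 2.030000; V(2,2) = 0.000000
Backward induction: V(k, i) = exp(-r*dt) * [p * V(k+1, i) + (1-p) * V(k+1, i+1)].
  V(1,0) = exp(-r*dt) * [p*18.796354 + (1-p)*2.030000] = 9.680674
  V(1,1) = exp(-r*dt) * [p*2.030000 + (1-p)*0.000000] = 0.931690
  V(0,0) = exp(-r*dt) * [p*9.680674 + (1-p)*0.931690] = 4.926741


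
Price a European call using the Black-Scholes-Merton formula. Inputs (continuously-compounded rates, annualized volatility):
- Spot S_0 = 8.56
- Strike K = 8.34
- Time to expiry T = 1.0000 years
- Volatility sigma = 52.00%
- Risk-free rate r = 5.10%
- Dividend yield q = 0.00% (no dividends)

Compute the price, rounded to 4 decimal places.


Answer: Price = 2.0263

Derivation:
d1 = (ln(S/K) + (r - q + 0.5*sigma^2) * T) / (sigma * sqrt(T)) = 0.40814803
d2 = d1 - sigma * sqrt(T) = -0.11185197
exp(-rT) = 0.95027867; exp(-qT) = 1.00000000
C = S_0 * exp(-qT) * N(d1) - K * exp(-rT) * N(d2)
N(d1) = 0.65841750; N(d2) = 0.45547039
C = 8.5600 * 1.00000000 * 0.65841750 - 8.3400 * 0.95027867 * 0.45547039 = 2.0263


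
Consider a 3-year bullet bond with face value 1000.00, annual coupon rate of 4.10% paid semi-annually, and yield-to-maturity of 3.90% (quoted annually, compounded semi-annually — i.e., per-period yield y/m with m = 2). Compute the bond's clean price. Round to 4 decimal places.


Coupon per period c = face * coupon_rate / m = 20.500000
Periods per year m = 2; per-period yield y/m = 0.019500
Number of cashflows N = 6
Cashflows (t years, CF_t, discount factor 1/(1+y/m)^(m*t), PV):
  t = 0.5000: CF_t = 20.500000, DF = 0.980873, PV = 20.107896
  t = 1.0000: CF_t = 20.500000, DF = 0.962112, PV = 19.723292
  t = 1.5000: CF_t = 20.500000, DF = 0.943709, PV = 19.346044
  t = 2.0000: CF_t = 20.500000, DF = 0.925659, PV = 18.976012
  t = 2.5000: CF_t = 20.500000, DF = 0.907954, PV = 18.613057
  t = 3.0000: CF_t = 1020.500000, DF = 0.890588, PV = 908.844594
Price P = sum_t PV_t = 1005.610895

Answer: Price = 1005.6109


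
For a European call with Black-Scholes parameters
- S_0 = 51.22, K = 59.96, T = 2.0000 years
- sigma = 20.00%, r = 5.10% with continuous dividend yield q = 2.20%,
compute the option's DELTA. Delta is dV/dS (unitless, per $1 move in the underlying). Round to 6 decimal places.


Answer: Delta = 0.398692

Derivation:
d1 = -0.2105325322; d2 = -0.4933752446
phi(d1) = 0.3901981832; exp(-qT) = 0.9569539575; exp(-rT) = 0.9030295517
N(d1) = 0.4166260318
Delta = exp(-qT) * N(d1) = 0.9569539575 * 0.4166260318 = 0.398692


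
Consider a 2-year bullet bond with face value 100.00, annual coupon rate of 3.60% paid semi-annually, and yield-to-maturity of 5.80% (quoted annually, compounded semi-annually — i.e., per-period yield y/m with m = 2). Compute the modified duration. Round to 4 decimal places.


Coupon per period c = face * coupon_rate / m = 1.800000
Periods per year m = 2; per-period yield y/m = 0.029000
Number of cashflows N = 4
Cashflows (t years, CF_t, discount factor 1/(1+y/m)^(m*t), PV):
  t = 0.5000: CF_t = 1.800000, DF = 0.971817, PV = 1.749271
  t = 1.0000: CF_t = 1.800000, DF = 0.944429, PV = 1.699972
  t = 1.5000: CF_t = 1.800000, DF = 0.917812, PV = 1.652062
  t = 2.0000: CF_t = 101.800000, DF = 0.891946, PV = 90.800090
Price P = sum_t PV_t = 95.901395
First compute Macaulay numerator sum_t t * PV_t:
  t * PV_t at t = 0.5000: 0.874636
  t * PV_t at t = 1.0000: 1.699972
  t * PV_t at t = 1.5000: 2.478093
  t * PV_t at t = 2.0000: 181.600180
Macaulay duration D = 186.652881 / 95.901395 = 1.946300
Modified duration = D / (1 + y/m) = 1.946300 / (1 + 0.029000) = 1.891448

Answer: Modified duration = 1.8914


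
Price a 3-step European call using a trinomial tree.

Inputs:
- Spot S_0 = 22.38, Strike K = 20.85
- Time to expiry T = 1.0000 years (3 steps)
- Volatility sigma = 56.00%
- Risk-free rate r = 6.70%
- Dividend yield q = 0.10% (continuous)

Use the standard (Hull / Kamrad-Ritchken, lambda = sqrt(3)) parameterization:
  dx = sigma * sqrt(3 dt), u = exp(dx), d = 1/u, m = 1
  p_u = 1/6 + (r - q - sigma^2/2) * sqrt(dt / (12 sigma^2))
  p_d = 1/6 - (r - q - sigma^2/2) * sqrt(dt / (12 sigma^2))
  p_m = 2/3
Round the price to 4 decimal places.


dt = T/N = 0.333333; dx = sigma*sqrt(3*dt) = 0.560000
u = exp(dx) = 1.750673; d = 1/u = 0.571209
p_u = 0.139643, p_m = 0.666667, p_d = 0.193690
Discount per step: exp(-r*dt) = 0.977914
Stock lattice S(k, j) with j the centered position index:
  k=0: S(0,+0) = 22.3800
  k=1: S(1,-1) = 12.7837; S(1,+0) = 22.3800; S(1,+1) = 39.1801
  k=2: S(2,-2) = 7.3021; S(2,-1) = 12.7837; S(2,+0) = 22.3800; S(2,+1) = 39.1801; S(2,+2) = 68.5914
  k=3: S(3,-3) = 4.1710; S(3,-2) = 7.3021; S(3,-1) = 12.7837; S(3,+0) = 22.3800; S(3,+1) = 39.1801; S(3,+2) = 68.5914; S(3,+3) = 120.0811
Terminal payoffs V(N, j) = max(S_T - K, 0):
  V(3,-3) = 0.000000; V(3,-2) = 0.000000; V(3,-1) = 0.000000; V(3,+0) = 1.530000; V(3,+1) = 18.330051; V(3,+2) = 47.741437; V(3,+3) = 99.231143
Backward induction: V(k, j) = exp(-r*dt) * [p_u * V(k+1, j+1) + p_m * V(k+1, j) + p_d * V(k+1, j-1)]
  V(2,-2) = exp(-r*dt) * [p_u*0.000000 + p_m*0.000000 + p_d*0.000000] = 0.000000
  V(2,-1) = exp(-r*dt) * [p_u*1.530000 + p_m*0.000000 + p_d*0.000000] = 0.208935
  V(2,+0) = exp(-r*dt) * [p_u*18.330051 + p_m*1.530000 + p_d*0.000000] = 3.500601
  V(2,+1) = exp(-r*dt) * [p_u*47.741437 + p_m*18.330051 + p_d*1.530000] = 18.759456
  V(2,+2) = exp(-r*dt) * [p_u*99.231143 + p_m*47.741437 + p_d*18.330051] = 48.147509
  V(1,-1) = exp(-r*dt) * [p_u*3.500601 + p_m*0.208935 + p_d*0.000000] = 0.614251
  V(1,+0) = exp(-r*dt) * [p_u*18.759456 + p_m*3.500601 + p_d*0.208935] = 4.883534
  V(1,+1) = exp(-r*dt) * [p_u*48.147509 + p_m*18.759456 + p_d*3.500601] = 19.468114
  V(0,+0) = exp(-r*dt) * [p_u*19.468114 + p_m*4.883534 + p_d*0.614251] = 5.958673

Answer: Price = V(0,0) = 5.9587


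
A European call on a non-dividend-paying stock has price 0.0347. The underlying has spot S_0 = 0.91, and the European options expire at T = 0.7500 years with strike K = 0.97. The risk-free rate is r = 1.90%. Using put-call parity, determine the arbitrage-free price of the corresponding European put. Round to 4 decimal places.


Put-call parity: C - P = S_0 * exp(-qT) - K * exp(-rT).
S_0 * exp(-qT) = 0.9100 * 1.00000000 = 0.91000000
K * exp(-rT) = 0.9700 * 0.98585105 = 0.95627552
P = C - S*exp(-qT) + K*exp(-rT)
P = 0.0347 - 0.91000000 + 0.95627552 = 0.0810

Answer: Put price = 0.0810


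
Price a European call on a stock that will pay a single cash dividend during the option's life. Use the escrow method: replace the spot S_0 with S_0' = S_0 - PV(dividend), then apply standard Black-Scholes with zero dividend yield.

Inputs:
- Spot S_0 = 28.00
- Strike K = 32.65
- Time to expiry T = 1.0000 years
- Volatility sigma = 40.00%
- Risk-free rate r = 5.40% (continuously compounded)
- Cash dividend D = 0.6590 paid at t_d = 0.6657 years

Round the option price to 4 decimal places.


PV(D) = D * exp(-r * t_d) = 0.6590 * 0.96469065 = 0.63573114
S_0' = S_0 - PV(D) = 28.0000 - 0.63573114 = 27.36426886
d1 = (ln(S_0'/K) + (r + sigma^2/2)*T) / (sigma*sqrt(T)) = -0.10651687
d2 = d1 - sigma*sqrt(T) = -0.50651687
exp(-rT) = 0.94743211
N(d1) = 0.45758613; N(d2) = 0.30624692
C = S_0' * N(d1) - K * exp(-rT) * N(d2) = 27.36426886 * 0.45758613 - 32.6500 * 0.94743211 * 0.30624692 = 3.0482

Answer: Price = 3.0482


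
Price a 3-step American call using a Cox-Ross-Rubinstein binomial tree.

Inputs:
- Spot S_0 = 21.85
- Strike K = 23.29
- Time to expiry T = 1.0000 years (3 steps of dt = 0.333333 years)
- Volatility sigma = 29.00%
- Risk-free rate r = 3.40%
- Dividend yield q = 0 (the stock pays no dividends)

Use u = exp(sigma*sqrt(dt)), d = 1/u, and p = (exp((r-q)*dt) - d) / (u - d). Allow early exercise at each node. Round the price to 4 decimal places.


Answer: Price = V(0,0) = 2.3833

Derivation:
dt = T/N = 0.333333
u = exp(sigma*sqrt(dt)) = 1.182264; d = 1/u = 0.845834
p = (exp((r-q)*dt) - d) / (u - d) = 0.492118
Discount per step: exp(-r*dt) = 0.988731
Stock lattice S(k, i) with i counting down-moves:
  k=0: S(0,0) = 21.8500
  k=1: S(1,0) = 25.8325; S(1,1) = 18.4815
  k=2: S(2,0) = 30.5408; S(2,1) = 21.8500; S(2,2) = 15.6323
  k=3: S(3,0) = 36.1073; S(3,1) = 25.8325; S(3,2) = 18.4815; S(3,3) = 13.2223
Terminal payoffs V(N, i) = max(S_T - K, 0):
  V(3,0) = 12.817321; V(3,1) = 2.542477; V(3,2) = 0.000000; V(3,3) = 0.000000
Backward induction: V(k, i) = exp(-r*dt) * [p * V(k+1, i) + (1-p) * V(k+1, i+1)]; then take max(V_cont, immediate exercise) for American.
  V(2,0) = exp(-r*dt) * [p*12.817321 + (1-p)*2.542477] = 7.513281; exercise = 7.250818; V(2,0) = max -> 7.513281
  V(2,1) = exp(-r*dt) * [p*2.542477 + (1-p)*0.000000] = 1.237099; exercise = 0.000000; V(2,1) = max -> 1.237099
  V(2,2) = exp(-r*dt) * [p*0.000000 + (1-p)*0.000000] = 0.000000; exercise = 0.000000; V(2,2) = max -> 0.000000
  V(1,0) = exp(-r*dt) * [p*7.513281 + (1-p)*1.237099] = 4.276975; exercise = 2.542477; V(1,0) = max -> 4.276975
  V(1,1) = exp(-r*dt) * [p*1.237099 + (1-p)*0.000000] = 0.601938; exercise = 0.000000; V(1,1) = max -> 0.601938
  V(0,0) = exp(-r*dt) * [p*4.276975 + (1-p)*0.601938] = 2.383326; exercise = 0.000000; V(0,0) = max -> 2.383326


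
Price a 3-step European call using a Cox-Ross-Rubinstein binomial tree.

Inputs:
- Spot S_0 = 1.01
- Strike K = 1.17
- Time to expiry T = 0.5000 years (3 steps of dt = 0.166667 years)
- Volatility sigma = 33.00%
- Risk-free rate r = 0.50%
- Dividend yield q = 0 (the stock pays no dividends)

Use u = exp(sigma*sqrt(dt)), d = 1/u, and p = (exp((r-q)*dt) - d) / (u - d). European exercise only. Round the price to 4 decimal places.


Answer: Price = V(0,0) = 0.0354

Derivation:
dt = T/N = 0.166667
u = exp(sigma*sqrt(dt)) = 1.144219; d = 1/u = 0.873959
p = (exp((r-q)*dt) - d) / (u - d) = 0.469455
Discount per step: exp(-r*dt) = 0.999167
Stock lattice S(k, i) with i counting down-moves:
  k=0: S(0,0) = 1.0100
  k=1: S(1,0) = 1.1557; S(1,1) = 0.8827
  k=2: S(2,0) = 1.3223; S(2,1) = 1.0100; S(2,2) = 0.7714
  k=3: S(3,0) = 1.5130; S(3,1) = 1.1557; S(3,2) = 0.8827; S(3,3) = 0.6742
Terminal payoffs V(N, i) = max(S_T - K, 0):
  V(3,0) = 0.343033; V(3,1) = 0.000000; V(3,2) = 0.000000; V(3,3) = 0.000000
Backward induction: V(k, i) = exp(-r*dt) * [p * V(k+1, i) + (1-p) * V(k+1, i+1)].
  V(2,0) = exp(-r*dt) * [p*0.343033 + (1-p)*0.000000] = 0.160904
  V(2,1) = exp(-r*dt) * [p*0.000000 + (1-p)*0.000000] = 0.000000
  V(2,2) = exp(-r*dt) * [p*0.000000 + (1-p)*0.000000] = 0.000000
  V(1,0) = exp(-r*dt) * [p*0.160904 + (1-p)*0.000000] = 0.075474
  V(1,1) = exp(-r*dt) * [p*0.000000 + (1-p)*0.000000] = 0.000000
  V(0,0) = exp(-r*dt) * [p*0.075474 + (1-p)*0.000000] = 0.035402


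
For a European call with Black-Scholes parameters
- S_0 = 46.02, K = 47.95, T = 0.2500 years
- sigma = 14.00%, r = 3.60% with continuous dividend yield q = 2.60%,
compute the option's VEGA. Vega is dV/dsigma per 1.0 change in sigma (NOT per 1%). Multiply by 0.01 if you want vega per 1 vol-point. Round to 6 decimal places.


Answer: Vega = 7.982635

Derivation:
d1 = -0.5161816675; d2 = -0.5861816675
phi(d1) = 0.3491825980; exp(-qT) = 0.9935210793; exp(-rT) = 0.9910403788
Vega = S * exp(-qT) * phi(d1) * sqrt(T) = 46.0200 * 0.9935210793 * 0.3491825980 * 0.5000000000 = 7.982635


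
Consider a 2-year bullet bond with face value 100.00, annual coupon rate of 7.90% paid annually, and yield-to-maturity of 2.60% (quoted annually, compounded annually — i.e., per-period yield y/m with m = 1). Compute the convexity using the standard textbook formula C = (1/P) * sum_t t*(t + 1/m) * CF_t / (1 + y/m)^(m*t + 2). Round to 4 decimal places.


Coupon per period c = face * coupon_rate / m = 7.900000
Periods per year m = 1; per-period yield y/m = 0.026000
Number of cashflows N = 2
Cashflows (t years, CF_t, discount factor 1/(1+y/m)^(m*t), PV):
  t = 1.0000: CF_t = 7.900000, DF = 0.974659, PV = 7.699805
  t = 2.0000: CF_t = 107.900000, DF = 0.949960, PV = 102.500674
Price P = sum_t PV_t = 110.200480
Convexity numerator sum_t t*(t + 1/m) * CF_t / (1+y/m)^(m*t + 2):
  t = 1.0000: term = 14.629012
  t = 2.0000: term = 584.229190
Convexity = (1/P) * sum = 598.858202 / 110.200480 = 5.434261

Answer: Convexity = 5.4343


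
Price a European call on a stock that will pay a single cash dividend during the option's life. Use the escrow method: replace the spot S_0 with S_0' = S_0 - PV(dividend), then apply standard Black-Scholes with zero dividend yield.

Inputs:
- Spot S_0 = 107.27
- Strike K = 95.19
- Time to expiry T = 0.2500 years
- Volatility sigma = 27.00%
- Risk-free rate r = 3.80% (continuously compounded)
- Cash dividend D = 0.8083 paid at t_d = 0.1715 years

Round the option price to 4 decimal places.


Answer: Price = 13.5343

Derivation:
PV(D) = D * exp(-r * t_d) = 0.8083 * 0.99350419 = 0.80304944
S_0' = S_0 - PV(D) = 107.2700 - 0.80304944 = 106.46695056
d1 = (ln(S_0'/K) + (r + sigma^2/2)*T) / (sigma*sqrt(T)) = 0.96720163
d2 = d1 - sigma*sqrt(T) = 0.83220163
exp(-rT) = 0.99054498
N(d1) = 0.83327838; N(d2) = 0.79735243
C = S_0' * N(d1) - K * exp(-rT) * N(d2) = 106.46695056 * 0.83327838 - 95.1900 * 0.99054498 * 0.79735243 = 13.5343


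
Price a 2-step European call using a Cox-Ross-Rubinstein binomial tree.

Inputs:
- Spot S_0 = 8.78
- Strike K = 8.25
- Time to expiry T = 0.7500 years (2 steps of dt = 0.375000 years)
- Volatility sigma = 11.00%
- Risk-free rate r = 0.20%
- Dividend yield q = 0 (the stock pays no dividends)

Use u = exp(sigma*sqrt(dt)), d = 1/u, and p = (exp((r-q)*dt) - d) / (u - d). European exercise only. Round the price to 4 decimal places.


dt = T/N = 0.375000
u = exp(sigma*sqrt(dt)) = 1.069682; d = 1/u = 0.934858
p = (exp((r-q)*dt) - d) / (u - d) = 0.488731
Discount per step: exp(-r*dt) = 0.999250
Stock lattice S(k, i) with i counting down-moves:
  k=0: S(0,0) = 8.7800
  k=1: S(1,0) = 9.3918; S(1,1) = 8.2081
  k=2: S(2,0) = 10.0462; S(2,1) = 8.7800; S(2,2) = 7.6734
Terminal payoffs V(N, i) = max(S_T - K, 0):
  V(2,0) = 1.796239; V(2,1) = 0.530000; V(2,2) = 0.000000
Backward induction: V(k, i) = exp(-r*dt) * [p * V(k+1, i) + (1-p) * V(k+1, i+1)].
  V(1,0) = exp(-r*dt) * [p*1.796239 + (1-p)*0.530000] = 1.147989
  V(1,1) = exp(-r*dt) * [p*0.530000 + (1-p)*0.000000] = 0.258833
  V(0,0) = exp(-r*dt) * [p*1.147989 + (1-p)*0.258833] = 0.692871

Answer: Price = V(0,0) = 0.6929


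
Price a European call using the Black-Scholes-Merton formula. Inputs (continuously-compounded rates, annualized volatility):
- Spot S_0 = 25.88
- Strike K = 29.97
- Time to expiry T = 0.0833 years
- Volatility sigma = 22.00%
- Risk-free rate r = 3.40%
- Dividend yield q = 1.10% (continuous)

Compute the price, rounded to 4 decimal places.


Answer: Price = 0.0068

Derivation:
d1 = (ln(S/K) + (r - q + 0.5*sigma^2) * T) / (sigma * sqrt(T)) = -2.24888247
d2 = d1 - sigma * sqrt(T) = -2.31237830
exp(-rT) = 0.99717181; exp(-qT) = 0.99908412
C = S_0 * exp(-qT) * N(d1) - K * exp(-rT) * N(d2)
N(d1) = 0.01225999; N(d2) = 0.01037842
C = 25.8800 * 0.99908412 * 0.01225999 - 29.9700 * 0.99717181 * 0.01037842 = 0.0068


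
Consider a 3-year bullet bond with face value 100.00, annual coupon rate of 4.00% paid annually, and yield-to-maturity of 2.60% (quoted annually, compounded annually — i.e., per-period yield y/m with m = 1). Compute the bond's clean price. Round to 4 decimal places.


Coupon per period c = face * coupon_rate / m = 4.000000
Periods per year m = 1; per-period yield y/m = 0.026000
Number of cashflows N = 3
Cashflows (t years, CF_t, discount factor 1/(1+y/m)^(m*t), PV):
  t = 1.0000: CF_t = 4.000000, DF = 0.974659, PV = 3.898635
  t = 2.0000: CF_t = 4.000000, DF = 0.949960, PV = 3.799840
  t = 3.0000: CF_t = 104.000000, DF = 0.925887, PV = 96.292233
Price P = sum_t PV_t = 103.990708

Answer: Price = 103.9907


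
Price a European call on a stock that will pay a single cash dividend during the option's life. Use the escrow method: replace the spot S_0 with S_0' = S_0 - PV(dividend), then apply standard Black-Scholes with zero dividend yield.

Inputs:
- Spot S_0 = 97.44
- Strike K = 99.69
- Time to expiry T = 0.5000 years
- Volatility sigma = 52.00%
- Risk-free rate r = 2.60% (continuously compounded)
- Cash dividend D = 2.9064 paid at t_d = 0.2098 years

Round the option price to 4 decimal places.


PV(D) = D * exp(-r * t_d) = 2.9064 * 0.99456005 = 2.89058933
S_0' = S_0 - PV(D) = 97.4400 - 2.89058933 = 94.54941067
d1 = (ln(S_0'/K) + (r + sigma^2/2)*T) / (sigma*sqrt(T)) = 0.07521764
d2 = d1 - sigma*sqrt(T) = -0.29247788
exp(-rT) = 0.98708414
N(d1) = 0.52997923; N(d2) = 0.38496063
C = S_0' * N(d1) - K * exp(-rT) * N(d2) = 94.54941067 * 0.52997923 - 99.6900 * 0.98708414 * 0.38496063 = 12.2282

Answer: Price = 12.2282


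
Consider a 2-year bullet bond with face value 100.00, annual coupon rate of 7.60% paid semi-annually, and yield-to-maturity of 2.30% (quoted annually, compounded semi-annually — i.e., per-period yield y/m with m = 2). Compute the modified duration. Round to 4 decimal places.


Coupon per period c = face * coupon_rate / m = 3.800000
Periods per year m = 2; per-period yield y/m = 0.011500
Number of cashflows N = 4
Cashflows (t years, CF_t, discount factor 1/(1+y/m)^(m*t), PV):
  t = 0.5000: CF_t = 3.800000, DF = 0.988631, PV = 3.756797
  t = 1.0000: CF_t = 3.800000, DF = 0.977391, PV = 3.714085
  t = 1.5000: CF_t = 3.800000, DF = 0.966279, PV = 3.671858
  t = 2.0000: CF_t = 103.800000, DF = 0.955293, PV = 99.159381
Price P = sum_t PV_t = 110.302121
First compute Macaulay numerator sum_t t * PV_t:
  t * PV_t at t = 0.5000: 1.878398
  t * PV_t at t = 1.0000: 3.714085
  t * PV_t at t = 1.5000: 5.507788
  t * PV_t at t = 2.0000: 198.318761
Macaulay duration D = 209.419032 / 110.302121 = 1.898595
Modified duration = D / (1 + y/m) = 1.898595 / (1 + 0.011500) = 1.877009

Answer: Modified duration = 1.8770


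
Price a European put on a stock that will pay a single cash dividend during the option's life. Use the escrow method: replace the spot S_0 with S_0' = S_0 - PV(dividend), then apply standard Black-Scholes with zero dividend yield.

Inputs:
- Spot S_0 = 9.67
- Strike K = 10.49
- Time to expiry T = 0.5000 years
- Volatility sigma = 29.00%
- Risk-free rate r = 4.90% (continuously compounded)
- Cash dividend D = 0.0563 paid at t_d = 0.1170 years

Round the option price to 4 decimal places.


PV(D) = D * exp(-r * t_d) = 0.0563 * 0.99428340 = 0.05597816
S_0' = S_0 - PV(D) = 9.6700 - 0.05597816 = 9.61402184
d1 = (ln(S_0'/K) + (r + sigma^2/2)*T) / (sigma*sqrt(T)) = -0.20323117
d2 = d1 - sigma*sqrt(T) = -0.40829214
exp(-rT) = 0.97579769
N(-d1) = 0.58052283; N(-d2) = 0.65847040
P = K * exp(-rT) * N(-d2) - S_0' * N(-d1) = 10.4900 * 0.97579769 * 0.65847040 - 9.61402184 * 0.58052283 = 1.1590

Answer: Price = 1.1590


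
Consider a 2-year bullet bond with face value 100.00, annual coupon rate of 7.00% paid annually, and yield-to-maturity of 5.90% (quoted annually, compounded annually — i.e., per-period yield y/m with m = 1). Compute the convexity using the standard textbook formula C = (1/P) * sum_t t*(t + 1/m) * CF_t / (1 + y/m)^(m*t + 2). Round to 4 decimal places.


Coupon per period c = face * coupon_rate / m = 7.000000
Periods per year m = 1; per-period yield y/m = 0.059000
Number of cashflows N = 2
Cashflows (t years, CF_t, discount factor 1/(1+y/m)^(m*t), PV):
  t = 1.0000: CF_t = 7.000000, DF = 0.944287, PV = 6.610009
  t = 2.0000: CF_t = 107.000000, DF = 0.891678, PV = 95.409552
Price P = sum_t PV_t = 102.019562
Convexity numerator sum_t t*(t + 1/m) * CF_t / (1+y/m)^(m*t + 2):
  t = 1.0000: term = 11.788001
  t = 2.0000: term = 510.447625
Convexity = (1/P) * sum = 522.235626 / 102.019562 = 5.118975

Answer: Convexity = 5.1190


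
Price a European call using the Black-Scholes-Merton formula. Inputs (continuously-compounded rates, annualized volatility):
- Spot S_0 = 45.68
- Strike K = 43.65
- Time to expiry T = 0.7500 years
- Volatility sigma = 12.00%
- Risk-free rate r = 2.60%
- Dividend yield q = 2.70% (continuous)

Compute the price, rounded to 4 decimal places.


Answer: Price = 2.9583

Derivation:
d1 = (ln(S/K) + (r - q + 0.5*sigma^2) * T) / (sigma * sqrt(T)) = 0.48215756
d2 = d1 - sigma * sqrt(T) = 0.37823451
exp(-rT) = 0.98068890; exp(-qT) = 0.97995365
C = S_0 * exp(-qT) * N(d1) - K * exp(-rT) * N(d2)
N(d1) = 0.68515299; N(d2) = 0.64737180
C = 45.6800 * 0.97995365 * 0.68515299 - 43.6500 * 0.98068890 * 0.64737180 = 2.9583


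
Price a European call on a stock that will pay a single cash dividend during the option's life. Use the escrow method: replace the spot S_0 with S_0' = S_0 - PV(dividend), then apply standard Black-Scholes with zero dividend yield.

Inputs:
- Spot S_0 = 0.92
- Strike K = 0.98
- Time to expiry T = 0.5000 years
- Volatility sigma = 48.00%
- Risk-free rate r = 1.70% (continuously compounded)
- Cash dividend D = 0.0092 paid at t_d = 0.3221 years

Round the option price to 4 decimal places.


PV(D) = D * exp(-r * t_d) = 0.0092 * 0.99453926 = 0.00914976
S_0' = S_0 - PV(D) = 0.9200 - 0.00914976 = 0.91085024
d1 = (ln(S_0'/K) + (r + sigma^2/2)*T) / (sigma*sqrt(T)) = -0.02084221
d2 = d1 - sigma*sqrt(T) = -0.36025346
exp(-rT) = 0.99153602
N(d1) = 0.49168576; N(d2) = 0.35932880
C = S_0' * N(d1) - K * exp(-rT) * N(d2) = 0.91085024 * 0.49168576 - 0.9800 * 0.99153602 * 0.35932880 = 0.0987

Answer: Price = 0.0987
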